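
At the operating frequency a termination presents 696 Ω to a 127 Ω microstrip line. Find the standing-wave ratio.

VSWR ≈ 5.48

Γ = (696 − 127)/(696 + 127) = 0.691
VSWR = (1 + 0.691)/(1 − 0.691)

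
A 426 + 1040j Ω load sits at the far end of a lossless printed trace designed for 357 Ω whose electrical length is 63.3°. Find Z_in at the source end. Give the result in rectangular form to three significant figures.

Z_in ≈ 73.8 − j329 Ω

tan(βl) = tan(63.3°) = 1.99
Z_in = Z_0·(Z_L + jZ_0·tanβl)/(Z_0 + jZ_L·tanβl)
     = 357·(426 + j1750)/(-1710 + j847)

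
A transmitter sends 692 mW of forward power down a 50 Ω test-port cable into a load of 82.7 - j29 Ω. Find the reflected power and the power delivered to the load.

P_reflected ≈ 71.6 mW; P_delivered ≈ 620 mW

|Γ| = |(32.7 − j29)/(132.7 − j29)| = 0.322
|Γ|² = 0.104
P_refl = |Γ|²·P_inc = 71.6 mW, P_del = (1 − |Γ|²)·P_inc = 620 mW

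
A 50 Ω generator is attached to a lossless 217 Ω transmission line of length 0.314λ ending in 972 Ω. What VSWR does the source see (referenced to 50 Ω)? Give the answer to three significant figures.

βl = 2π × 0.314 = 113°
tan(βl) = -2.35
Z_in = Z_0·(Z_L + jZ_0·tanβl)/(Z_0 + jZ_L·tanβl) = 56.7 + j86.9 Ω
Γ_s = (Z_in − Z_s)/(Z_in + Z_s) = (6.7 + j86.9)/(107 + j86.9), |Γ_s| = 0.633
VSWR = (1 + |Γ_s|)/(1 − |Γ_s|)

VSWR ≈ 4.46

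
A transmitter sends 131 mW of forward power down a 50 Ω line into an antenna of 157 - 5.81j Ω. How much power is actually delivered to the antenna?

P_delivered ≈ 95.9 mW

|Γ| = |(107 − j5.81)/(207 − j5.81)| = 0.517
|Γ|² = 0.268
P_refl = |Γ|²·P_inc = 35.1 mW, P_del = (1 − |Γ|²)·P_inc = 95.9 mW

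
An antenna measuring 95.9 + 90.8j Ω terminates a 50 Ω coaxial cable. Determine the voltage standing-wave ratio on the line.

Γ = (Z_L − Z_0)/(Z_L + Z_0) = (45.9 + j90.8)/(145.9 + j90.8)
|Γ| = 102/172 = 0.592
VSWR = (1 + |Γ|)/(1 − |Γ|) = 1.59/0.408

VSWR ≈ 3.9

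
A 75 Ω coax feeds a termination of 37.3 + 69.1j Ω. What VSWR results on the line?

VSWR ≈ 3.96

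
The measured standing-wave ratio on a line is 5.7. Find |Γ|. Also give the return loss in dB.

|Γ| = (S − 1)/(S + 1) = (5.7 − 1)/(5.7 + 1) = 4.7/6.7
RL = −20·log₁₀|Γ| = −20·log₁₀(0.701)

|Γ| ≈ 0.701; return loss ≈ 3.08 dB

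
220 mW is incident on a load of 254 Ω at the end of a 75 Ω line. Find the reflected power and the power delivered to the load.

Γ = (254 − 75)/(254 + 75) = 0.544
|Γ|² = 0.296
P_refl = |Γ|²·P_inc = 65.1 mW, P_del = (1 − |Γ|²)·P_inc = 155 mW

P_reflected ≈ 65.1 mW; P_delivered ≈ 155 mW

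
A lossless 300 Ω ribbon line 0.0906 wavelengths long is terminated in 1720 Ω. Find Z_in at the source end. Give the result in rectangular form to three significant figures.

βl = 2π × 0.0906 = 32.6°
tan(βl) = tan(32.6°) = 0.64
Z_in = Z_0·(Z_L + jZ_0·tanβl)/(Z_0 + jZ_L·tanβl)
     = 300·(1720 + j192)/(300 + j1100)

Z_in ≈ 168 − j423 Ω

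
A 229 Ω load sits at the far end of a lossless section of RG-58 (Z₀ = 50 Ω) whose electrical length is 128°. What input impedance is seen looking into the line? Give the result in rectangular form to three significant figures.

tan(βl) = tan(128°) = -1.28
Z_in = Z_0·(Z_L + jZ_0·tanβl)/(Z_0 + jZ_L·tanβl)
     = 50·(229 − j64)/(50 − j293)

Z_in ≈ 17.1 + j36.2 Ω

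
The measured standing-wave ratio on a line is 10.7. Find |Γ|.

|Γ| ≈ 0.829

|Γ| = (S − 1)/(S + 1) = (10.7 − 1)/(10.7 + 1) = 9.7/11.7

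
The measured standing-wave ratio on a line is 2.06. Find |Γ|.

|Γ| = (S − 1)/(S + 1) = (2.06 − 1)/(2.06 + 1) = 1.06/3.06

|Γ| ≈ 0.346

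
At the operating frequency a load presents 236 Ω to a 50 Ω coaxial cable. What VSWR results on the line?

VSWR ≈ 4.72

For a purely resistive load, VSWR = R_L/Z_0 or Z_0/R_L (whichever > 1) = 236/50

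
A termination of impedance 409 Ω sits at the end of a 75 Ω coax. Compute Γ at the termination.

Γ = (Z_L − Z_0)/(Z_L + Z_0) = (409 − 75)/(409 + 75) = 334/484

Γ = 0.69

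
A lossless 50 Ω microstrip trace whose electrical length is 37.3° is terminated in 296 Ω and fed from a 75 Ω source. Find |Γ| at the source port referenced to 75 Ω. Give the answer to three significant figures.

tan(βl) = 0.762
Z_in = Z_0·(Z_L + jZ_0·tanβl)/(Z_0 + jZ_L·tanβl) = 21.9 − j60.8 Ω
Γ_s = (Z_in − Z_s)/(Z_in + Z_s) = (-53.1 − j60.8)/(96.9 − j60.8), |Γ_s| = 0.705

|Γ| ≈ 0.705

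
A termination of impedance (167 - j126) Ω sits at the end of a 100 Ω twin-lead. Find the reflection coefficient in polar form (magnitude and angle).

Γ ≈ 0.483 ∠ -36.7°

Γ = (Z_L − Z_0)/(Z_L + Z_0) = (67 − j126)/(267 − j126)
|Γ| = 143/295 = 0.483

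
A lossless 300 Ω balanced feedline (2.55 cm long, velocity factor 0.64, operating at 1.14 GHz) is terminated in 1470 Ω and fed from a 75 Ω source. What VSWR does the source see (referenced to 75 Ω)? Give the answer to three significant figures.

λ = v/f = 0.64·c / 1.14 GHz = 0.168 m
βl = 2π·l/λ = 2π × 0.151 = 54.5°
tan(βl) = 1.4
Z_in = Z_0·(Z_L + jZ_0·tanβl)/(Z_0 + jZ_L·tanβl) = 90.4 − j201 Ω
Γ_s = (Z_in − Z_s)/(Z_in + Z_s) = (15.4 − j201)/(165 − j201), |Γ_s| = 0.774
VSWR = (1 + |Γ_s|)/(1 − |Γ_s|)

VSWR ≈ 7.85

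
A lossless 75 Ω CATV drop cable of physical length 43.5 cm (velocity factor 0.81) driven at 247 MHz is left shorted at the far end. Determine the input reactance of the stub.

λ = v/f = 0.81·c / 247 MHz = 0.984 m
βl = 2π·l/λ = 2π × 0.442 = 159°
tan(βl) = -0.38
For a shorted stub, Z_in = jZ_0·tan(βl)

X_in ≈ -28.5 Ω (capacitive)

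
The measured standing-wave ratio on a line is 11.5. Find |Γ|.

|Γ| ≈ 0.84

|Γ| = (S − 1)/(S + 1) = (11.5 − 1)/(11.5 + 1) = 10.5/12.5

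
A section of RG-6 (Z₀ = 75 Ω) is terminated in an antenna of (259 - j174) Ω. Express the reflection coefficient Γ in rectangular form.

Γ ≈ 0.647 − j0.184

Γ = (Z_L − Z_0)/(Z_L + Z_0) = (184 − j174)/(334 − j174)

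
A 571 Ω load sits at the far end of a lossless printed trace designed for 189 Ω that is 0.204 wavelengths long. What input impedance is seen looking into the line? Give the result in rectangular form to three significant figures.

βl = 2π × 0.204 = 73.4°
tan(βl) = tan(73.4°) = 3.36
Z_in = Z_0·(Z_L + jZ_0·tanβl)/(Z_0 + jZ_L·tanβl)
     = 189·(571 + j636)/(189 + j1920)

Z_in ≈ 67.4 − j49.6 Ω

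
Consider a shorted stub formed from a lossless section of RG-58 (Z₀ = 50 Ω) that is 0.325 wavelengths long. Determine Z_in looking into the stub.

Z_in ≈ −j98.1 Ω

βl = 2π × 0.325 = 117°
tan(βl) = -1.96
For a shorted stub, Z_in = jZ_0·tan(βl)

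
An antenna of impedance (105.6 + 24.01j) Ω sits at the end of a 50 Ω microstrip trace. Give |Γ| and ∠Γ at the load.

Γ ≈ 0.385 ∠ 14.6°

Γ = (Z_L − Z_0)/(Z_L + Z_0) = (55.6 + j24.01)/(155.6 + j24.01)
|Γ| = 60.6/157 = 0.385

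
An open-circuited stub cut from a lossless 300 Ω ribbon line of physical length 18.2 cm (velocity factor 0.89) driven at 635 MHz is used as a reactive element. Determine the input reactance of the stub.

λ = v/f = 0.89·c / 635 MHz = 0.42 m
βl = 2π·l/λ = 2π × 0.433 = 156°
tan(βl) = -0.449
For an open-circuited stub, Z_in = −jZ_0·cot(βl) = −jZ_0/tan(βl)

X_in ≈ 668 Ω (inductive)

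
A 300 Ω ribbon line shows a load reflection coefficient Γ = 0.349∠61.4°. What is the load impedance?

Z_L = Z_0·(1 + Γ)/(1 − Γ) = 300·(1.17 + j0.306)/(0.833 − j0.306)

Z_L ≈ 334 + j233 Ω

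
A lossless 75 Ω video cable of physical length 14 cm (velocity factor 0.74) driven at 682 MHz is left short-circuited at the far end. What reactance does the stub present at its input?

λ = v/f = 0.74·c / 682 MHz = 0.326 m
βl = 2π·l/λ = 2π × 0.43 = 155°
tan(βl) = -0.47
For a short-circuited stub, Z_in = jZ_0·tan(βl)

X_in ≈ -35.2 Ω (capacitive)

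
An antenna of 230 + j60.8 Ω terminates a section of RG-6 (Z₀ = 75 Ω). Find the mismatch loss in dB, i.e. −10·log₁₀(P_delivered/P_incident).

Γ = (155 + j60.8)/(305 + j60.8), |Γ| = 0.535
|Γ|² = 0.287, so P_del/P_inc = 1 − |Γ|² = 0.713
ML = −10·log₁₀(1 − |Γ|²)

mismatch loss ≈ 1.47 dB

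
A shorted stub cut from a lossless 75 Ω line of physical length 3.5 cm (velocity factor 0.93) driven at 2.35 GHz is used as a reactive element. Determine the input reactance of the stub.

X_in ≈ -259 Ω (capacitive)

λ = v/f = 0.93·c / 2.35 GHz = 0.119 m
βl = 2π·l/λ = 2π × 0.295 = 106°
tan(βl) = -3.46
For a shorted stub, Z_in = jZ_0·tan(βl)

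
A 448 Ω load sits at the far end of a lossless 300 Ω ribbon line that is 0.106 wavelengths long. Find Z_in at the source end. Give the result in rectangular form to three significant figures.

Z_in ≈ 305 − j122 Ω

βl = 2π × 0.106 = 38.2°
tan(βl) = tan(38.2°) = 0.786
Z_in = Z_0·(Z_L + jZ_0·tanβl)/(Z_0 + jZ_L·tanβl)
     = 300·(448 + j236)/(300 + j352)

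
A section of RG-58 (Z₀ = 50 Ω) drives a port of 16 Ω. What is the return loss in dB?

RL ≈ 5.76 dB

Γ = (16 − 50)/(16 + 50) = -0.515
RL = −20·log₁₀|Γ| = −20·log₁₀(0.515)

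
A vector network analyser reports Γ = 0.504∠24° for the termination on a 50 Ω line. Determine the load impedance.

Z_L ≈ 112 + j61.5 Ω

Z_L = Z_0·(1 + Γ)/(1 − Γ) = 50·(1.46 + j0.205)/(0.54 − j0.205)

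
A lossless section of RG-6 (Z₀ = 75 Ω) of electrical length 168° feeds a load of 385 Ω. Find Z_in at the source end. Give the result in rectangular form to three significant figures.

Z_in ≈ 184 + j184 Ω

tan(βl) = tan(168°) = -0.213
Z_in = Z_0·(Z_L + jZ_0·tanβl)/(Z_0 + jZ_L·tanβl)
     = 75·(385 − j15.9)/(75 − j81.8)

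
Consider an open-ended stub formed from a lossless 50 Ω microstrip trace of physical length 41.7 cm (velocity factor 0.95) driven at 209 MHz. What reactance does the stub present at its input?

X_in ≈ 18.3 Ω (inductive)

λ = v/f = 0.95·c / 209 MHz = 1.36 m
βl = 2π·l/λ = 2π × 0.306 = 110°
tan(βl) = -2.73
For an open-ended stub, Z_in = −jZ_0·cot(βl) = −jZ_0/tan(βl)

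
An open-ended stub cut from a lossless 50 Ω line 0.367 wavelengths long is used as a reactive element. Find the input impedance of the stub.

Z_in ≈ +j45.2 Ω

βl = 2π × 0.367 = 132°
tan(βl) = -1.11
For an open-ended stub, Z_in = −jZ_0·cot(βl) = −jZ_0/tan(βl)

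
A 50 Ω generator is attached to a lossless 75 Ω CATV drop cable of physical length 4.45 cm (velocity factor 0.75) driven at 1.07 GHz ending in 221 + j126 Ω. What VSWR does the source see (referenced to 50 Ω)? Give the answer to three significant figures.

VSWR ≈ 3.19

λ = v/f = 0.75·c / 1.07 GHz = 0.21 m
βl = 2π·l/λ = 2π × 0.212 = 76.2°
tan(βl) = 4.07
Z_in = Z_0·(Z_L + jZ_0·tanβl)/(Z_0 + jZ_L·tanβl) = 21.8 − j29.1 Ω
Γ_s = (Z_in − Z_s)/(Z_in + Z_s) = (-28.2 − j29.1)/(71.8 − j29.1), |Γ_s| = 0.522
VSWR = (1 + |Γ_s|)/(1 − |Γ_s|)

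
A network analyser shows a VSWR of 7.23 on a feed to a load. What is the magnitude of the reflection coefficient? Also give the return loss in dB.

|Γ| ≈ 0.757; return loss ≈ 2.42 dB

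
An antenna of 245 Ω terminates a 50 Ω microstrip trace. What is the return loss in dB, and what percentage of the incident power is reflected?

Γ = (245 − 50)/(245 + 50) = 0.661
RL = −20·log₁₀(0.661) = 3.6 dB
P_refl/P_inc = |Γ|² = 0.437

RL ≈ 3.6 dB; 43.7% of incident power reflected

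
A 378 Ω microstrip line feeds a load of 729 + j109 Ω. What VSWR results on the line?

VSWR ≈ 1.99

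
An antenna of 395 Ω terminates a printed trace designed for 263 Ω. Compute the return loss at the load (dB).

Γ = (395 − 263)/(395 + 263) = 0.201
RL = −20·log₁₀|Γ| = −20·log₁₀(0.201)

RL ≈ 14 dB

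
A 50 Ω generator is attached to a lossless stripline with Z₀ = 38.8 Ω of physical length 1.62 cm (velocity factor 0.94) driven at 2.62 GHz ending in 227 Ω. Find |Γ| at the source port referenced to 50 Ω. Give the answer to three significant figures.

|Γ| ≈ 0.734

λ = v/f = 0.94·c / 2.62 GHz = 0.108 m
βl = 2π·l/λ = 2π × 0.151 = 54.2°
tan(βl) = 1.39
Z_in = Z_0·(Z_L + jZ_0·tanβl)/(Z_0 + jZ_L·tanβl) = 9.93 − j26.8 Ω
Γ_s = (Z_in − Z_s)/(Z_in + Z_s) = (-40.1 − j26.8)/(59.9 − j26.8), |Γ_s| = 0.734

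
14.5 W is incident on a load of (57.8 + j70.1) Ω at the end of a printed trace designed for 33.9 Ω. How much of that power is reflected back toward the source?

P_reflected ≈ 5.97 W

|Γ| = |(23.9 + j70.1)/(91.7 + j70.1)| = 0.642
|Γ|² = 0.412
P_refl = |Γ|²·P_inc = 5.97 W, P_del = (1 − |Γ|²)·P_inc = 8.53 W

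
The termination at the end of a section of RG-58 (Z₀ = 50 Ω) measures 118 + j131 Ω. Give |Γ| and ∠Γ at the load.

Γ = (Z_L − Z_0)/(Z_L + Z_0) = (68 + j131)/(168 + j131)
|Γ| = 148/213 = 0.693

Γ ≈ 0.693 ∠ 24.6°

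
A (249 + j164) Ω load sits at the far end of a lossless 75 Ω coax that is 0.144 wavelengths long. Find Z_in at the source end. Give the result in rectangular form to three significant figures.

Z_in ≈ 31 − j72 Ω

βl = 2π × 0.144 = 51.8°
tan(βl) = tan(51.8°) = 1.27
Z_in = Z_0·(Z_L + jZ_0·tanβl)/(Z_0 + jZ_L·tanβl)
     = 75·(249 + j259)/(-134 + j317)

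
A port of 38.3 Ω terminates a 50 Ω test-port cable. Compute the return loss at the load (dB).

Γ = (38.3 − 50)/(38.3 + 50) = -0.133
RL = −20·log₁₀|Γ| = −20·log₁₀(0.133)

RL ≈ 17.6 dB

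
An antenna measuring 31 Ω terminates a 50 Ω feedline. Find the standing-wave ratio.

VSWR ≈ 1.61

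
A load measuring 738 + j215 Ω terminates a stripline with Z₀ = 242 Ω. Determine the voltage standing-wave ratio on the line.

VSWR ≈ 3.34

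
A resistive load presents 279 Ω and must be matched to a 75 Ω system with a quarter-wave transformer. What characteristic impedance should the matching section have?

Z_qwt = √(Z_0·R_L) = √(75 × 279) = √20920

Z_qwt ≈ 145 Ω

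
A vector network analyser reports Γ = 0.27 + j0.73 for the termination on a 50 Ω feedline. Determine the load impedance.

Z_L = Z_0·(1 + Γ)/(1 − Γ) = 50·(1.27 + j0.73)/(0.73 − j0.73)

Z_L ≈ 18.5 + j68.5 Ω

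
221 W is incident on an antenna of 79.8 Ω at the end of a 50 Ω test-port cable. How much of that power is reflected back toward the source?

P_reflected ≈ 11.6 W

Γ = (79.8 − 50)/(79.8 + 50) = 0.23
|Γ|² = 0.0527
P_refl = |Γ|²·P_inc = 11.6 W, P_del = (1 − |Γ|²)·P_inc = 209 W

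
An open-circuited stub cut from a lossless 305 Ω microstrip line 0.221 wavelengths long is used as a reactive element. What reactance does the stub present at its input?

βl = 2π × 0.221 = 79.6°
tan(βl) = 5.43
For an open-circuited stub, Z_in = −jZ_0·cot(βl) = −jZ_0/tan(βl)

X_in ≈ -56.2 Ω (capacitive)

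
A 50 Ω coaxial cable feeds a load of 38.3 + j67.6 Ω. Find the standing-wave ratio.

VSWR ≈ 4.22

Γ = (Z_L − Z_0)/(Z_L + Z_0) = (-11.7 + j67.6)/(88.3 + j67.6)
|Γ| = 68.6/111 = 0.617
VSWR = (1 + |Γ|)/(1 − |Γ|) = 1.62/0.383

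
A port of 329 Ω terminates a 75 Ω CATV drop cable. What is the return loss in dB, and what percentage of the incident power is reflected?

Γ = (329 − 75)/(329 + 75) = 0.629
RL = −20·log₁₀(0.629) = 4.03 dB
P_refl/P_inc = |Γ|² = 0.395

RL ≈ 4.03 dB; 39.5% of incident power reflected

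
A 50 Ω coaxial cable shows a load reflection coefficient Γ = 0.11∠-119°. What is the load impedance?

Z_L = Z_0·(1 + Γ)/(1 − Γ) = 50·(0.947 − j0.0962)/(1.05 + j0.0962)

Z_L ≈ 44.2 − j8.6 Ω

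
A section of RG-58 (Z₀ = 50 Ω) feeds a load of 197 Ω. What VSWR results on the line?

VSWR ≈ 3.94

For a purely resistive load, VSWR = R_L/Z_0 or Z_0/R_L (whichever > 1) = 197/50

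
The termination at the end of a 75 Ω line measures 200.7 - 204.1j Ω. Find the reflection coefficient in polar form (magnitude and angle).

Γ ≈ 0.699 ∠ -21.9°

Γ = (Z_L − Z_0)/(Z_L + Z_0) = (125.7 − j204.1)/(275.7 − j204.1)
|Γ| = 240/343 = 0.699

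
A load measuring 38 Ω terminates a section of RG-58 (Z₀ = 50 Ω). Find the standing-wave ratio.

VSWR ≈ 1.32

For a purely resistive load, VSWR = R_L/Z_0 or Z_0/R_L (whichever > 1) = 50/38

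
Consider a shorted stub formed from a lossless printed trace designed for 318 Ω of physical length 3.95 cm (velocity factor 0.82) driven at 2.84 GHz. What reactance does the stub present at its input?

X_in ≈ -90.2 Ω (capacitive)

λ = v/f = 0.82·c / 2.84 GHz = 0.0866 m
βl = 2π·l/λ = 2π × 0.456 = 164°
tan(βl) = -0.284
For a shorted stub, Z_in = jZ_0·tan(βl)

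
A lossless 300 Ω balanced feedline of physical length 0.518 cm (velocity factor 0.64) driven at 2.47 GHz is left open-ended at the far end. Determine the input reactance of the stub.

λ = v/f = 0.64·c / 2.47 GHz = 0.0777 m
βl = 2π·l/λ = 2π × 0.0666 = 24°
tan(βl) = 0.445
For an open-ended stub, Z_in = −jZ_0·cot(βl) = −jZ_0/tan(βl)

X_in ≈ -674 Ω (capacitive)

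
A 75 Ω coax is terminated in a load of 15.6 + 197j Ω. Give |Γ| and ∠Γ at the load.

Γ ≈ 0.949 ∠ 41.5°

Γ = (Z_L − Z_0)/(Z_L + Z_0) = (-59.4 + j197)/(90.6 + j197)
|Γ| = 206/217 = 0.949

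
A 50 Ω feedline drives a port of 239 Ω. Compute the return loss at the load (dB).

RL ≈ 3.69 dB

Γ = (239 − 50)/(239 + 50) = 0.654
RL = −20·log₁₀|Γ| = −20·log₁₀(0.654)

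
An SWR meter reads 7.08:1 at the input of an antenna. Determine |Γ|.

|Γ| = (S − 1)/(S + 1) = (7.08 − 1)/(7.08 + 1) = 6.08/8.08

|Γ| ≈ 0.752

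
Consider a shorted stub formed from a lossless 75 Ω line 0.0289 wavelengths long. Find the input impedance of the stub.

Z_in ≈ +j13.8 Ω

βl = 2π × 0.0289 = 10.4°
tan(βl) = 0.184
For a shorted stub, Z_in = jZ_0·tan(βl)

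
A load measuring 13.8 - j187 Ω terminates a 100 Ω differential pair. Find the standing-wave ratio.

VSWR ≈ 32.7

Γ = (Z_L − Z_0)/(Z_L + Z_0) = (-86.2 − j187)/(113.8 − j187)
|Γ| = 206/219 = 0.941
VSWR = (1 + |Γ|)/(1 − |Γ|) = 1.94/0.0594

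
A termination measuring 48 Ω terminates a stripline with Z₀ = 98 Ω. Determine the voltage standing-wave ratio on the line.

VSWR ≈ 2.04

For a purely resistive load, VSWR = R_L/Z_0 or Z_0/R_L (whichever > 1) = 98/48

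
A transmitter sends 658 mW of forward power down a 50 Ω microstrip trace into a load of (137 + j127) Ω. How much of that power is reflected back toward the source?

P_reflected ≈ 305 mW

|Γ| = |(87 + j127)/(187 + j127)| = 0.681
|Γ|² = 0.464
P_refl = |Γ|²·P_inc = 305 mW, P_del = (1 − |Γ|²)·P_inc = 353 mW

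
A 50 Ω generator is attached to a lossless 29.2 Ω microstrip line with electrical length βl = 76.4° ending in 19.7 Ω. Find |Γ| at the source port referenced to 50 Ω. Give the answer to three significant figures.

|Γ| ≈ 0.132

tan(βl) = 4.13
Z_in = Z_0·(Z_L + jZ_0·tanβl)/(Z_0 + jZ_L·tanβl) = 40.6 + j7.49 Ω
Γ_s = (Z_in − Z_s)/(Z_in + Z_s) = (-9.41 + j7.49)/(90.6 + j7.49), |Γ_s| = 0.132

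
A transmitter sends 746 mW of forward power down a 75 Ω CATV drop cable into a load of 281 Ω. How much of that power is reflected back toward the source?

Γ = (281 − 75)/(281 + 75) = 0.579
|Γ|² = 0.335
P_refl = |Γ|²·P_inc = 250 mW, P_del = (1 − |Γ|²)·P_inc = 496 mW

P_reflected ≈ 250 mW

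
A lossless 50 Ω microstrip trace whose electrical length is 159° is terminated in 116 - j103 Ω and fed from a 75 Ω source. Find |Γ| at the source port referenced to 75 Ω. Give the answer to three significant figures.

tan(βl) = -0.384
Z_in = Z_0·(Z_L + jZ_0·tanβl)/(Z_0 + jZ_L·tanβl) = 159 + j92.9 Ω
Γ_s = (Z_in − Z_s)/(Z_in + Z_s) = (84 + j92.9)/(234 + j92.9), |Γ_s| = 0.497

|Γ| ≈ 0.497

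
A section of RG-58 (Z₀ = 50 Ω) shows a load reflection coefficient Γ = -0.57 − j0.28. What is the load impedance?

Z_L ≈ 11.7 − j11 Ω

Z_L = Z_0·(1 + Γ)/(1 − Γ) = 50·(0.43 − j0.28)/(1.57 + j0.28)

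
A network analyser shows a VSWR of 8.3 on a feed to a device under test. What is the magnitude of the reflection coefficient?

|Γ| ≈ 0.785

|Γ| = (S − 1)/(S + 1) = (8.3 − 1)/(8.3 + 1) = 7.3/9.3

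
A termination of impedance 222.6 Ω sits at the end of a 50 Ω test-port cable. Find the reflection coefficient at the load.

Γ = 0.633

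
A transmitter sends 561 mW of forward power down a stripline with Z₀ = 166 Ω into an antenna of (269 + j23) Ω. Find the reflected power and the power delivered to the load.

P_reflected ≈ 32.9 mW; P_delivered ≈ 528 mW

|Γ| = |(103 + j23)/(435 + j23)| = 0.242
|Γ|² = 0.0587
P_refl = |Γ|²·P_inc = 32.9 mW, P_del = (1 − |Γ|²)·P_inc = 528 mW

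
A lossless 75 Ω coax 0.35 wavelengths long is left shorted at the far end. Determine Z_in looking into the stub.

βl = 2π × 0.35 = 126°
tan(βl) = -1.38
For a shorted stub, Z_in = jZ_0·tan(βl)

Z_in ≈ −j103 Ω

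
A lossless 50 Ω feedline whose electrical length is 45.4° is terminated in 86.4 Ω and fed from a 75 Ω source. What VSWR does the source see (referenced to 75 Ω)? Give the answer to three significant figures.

VSWR ≈ 2.01

tan(βl) = 1.01
Z_in = Z_0·(Z_L + jZ_0·tanβl)/(Z_0 + jZ_L·tanβl) = 43.1 − j24.7 Ω
Γ_s = (Z_in − Z_s)/(Z_in + Z_s) = (-31.9 − j24.7)/(118 − j24.7), |Γ_s| = 0.335
VSWR = (1 + |Γ_s|)/(1 − |Γ_s|)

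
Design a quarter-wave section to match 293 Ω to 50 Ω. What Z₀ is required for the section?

Z_qwt ≈ 121 Ω

Z_qwt = √(Z_0·R_L) = √(50 × 293) = √14650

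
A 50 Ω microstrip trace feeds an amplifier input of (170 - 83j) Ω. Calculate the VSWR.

VSWR ≈ 4.27

Γ = (Z_L − Z_0)/(Z_L + Z_0) = (120 − j83)/(220 − j83)
|Γ| = 146/235 = 0.621
VSWR = (1 + |Γ|)/(1 − |Γ|) = 1.62/0.379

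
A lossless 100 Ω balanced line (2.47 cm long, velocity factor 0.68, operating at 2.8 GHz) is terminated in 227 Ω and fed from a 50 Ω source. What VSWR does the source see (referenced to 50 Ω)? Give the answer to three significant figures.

λ = v/f = 0.68·c / 2.8 GHz = 0.0729 m
βl = 2π·l/λ = 2π × 0.339 = 122°
tan(βl) = -1.6
Z_in = Z_0·(Z_L + jZ_0·tanβl)/(Z_0 + jZ_L·tanβl) = 57 + j46.9 Ω
Γ_s = (Z_in − Z_s)/(Z_in + Z_s) = (6.98 + j46.9)/(107 + j46.9), |Γ_s| = 0.406
VSWR = (1 + |Γ_s|)/(1 − |Γ_s|)

VSWR ≈ 2.37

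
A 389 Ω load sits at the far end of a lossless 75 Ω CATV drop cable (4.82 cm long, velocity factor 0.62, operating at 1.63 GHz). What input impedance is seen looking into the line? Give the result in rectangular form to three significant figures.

λ = v/f = 0.62·c / 1.63 GHz = 0.114 m
βl = 2π·l/λ = 2π × 0.422 = 152°
tan(βl) = tan(152°) = -0.53
Z_in = Z_0·(Z_L + jZ_0·tanβl)/(Z_0 + jZ_L·tanβl)
     = 75·(389 − j39.8)/(75 − j206)

Z_in ≈ 58.2 + j120 Ω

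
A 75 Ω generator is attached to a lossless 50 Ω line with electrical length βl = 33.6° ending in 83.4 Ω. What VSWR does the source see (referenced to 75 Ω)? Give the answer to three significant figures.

VSWR ≈ 1.69

tan(βl) = 0.664
Z_in = Z_0·(Z_L + jZ_0·tanβl)/(Z_0 + jZ_L·tanβl) = 54 − j26.6 Ω
Γ_s = (Z_in − Z_s)/(Z_in + Z_s) = (-21 − j26.6)/(129 − j26.6), |Γ_s| = 0.257
VSWR = (1 + |Γ_s|)/(1 − |Γ_s|)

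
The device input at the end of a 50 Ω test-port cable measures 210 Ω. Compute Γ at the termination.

Γ = (Z_L − Z_0)/(Z_L + Z_0) = (210 − 50)/(210 + 50) = 160/260

Γ = 0.615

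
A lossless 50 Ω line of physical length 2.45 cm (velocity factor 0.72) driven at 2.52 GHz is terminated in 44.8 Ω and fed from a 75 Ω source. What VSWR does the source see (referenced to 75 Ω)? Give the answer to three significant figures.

λ = v/f = 0.72·c / 2.52 GHz = 0.0857 m
βl = 2π·l/λ = 2π × 0.286 = 103°
tan(βl) = -4.37
Z_in = Z_0·(Z_L + jZ_0·tanβl)/(Z_0 + jZ_L·tanβl) = 55.1 − j2.64 Ω
Γ_s = (Z_in − Z_s)/(Z_in + Z_s) = (-19.9 − j2.64)/(130 − j2.64), |Γ_s| = 0.154
VSWR = (1 + |Γ_s|)/(1 − |Γ_s|)

VSWR ≈ 1.36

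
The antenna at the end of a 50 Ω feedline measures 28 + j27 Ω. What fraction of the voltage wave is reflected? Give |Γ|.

Γ = (Z_L − Z_0)/(Z_L + Z_0) = (-22 + j27)/(78 + j27)
|Γ| = 34.8/82.5

|Γ| ≈ 0.422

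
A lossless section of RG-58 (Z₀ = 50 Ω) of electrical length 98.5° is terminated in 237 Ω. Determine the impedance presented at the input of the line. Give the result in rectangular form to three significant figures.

tan(βl) = tan(98.5°) = -6.69
Z_in = Z_0·(Z_L + jZ_0·tanβl)/(Z_0 + jZ_L·tanβl)
     = 50·(237 − j335)/(50 − j1590)

Z_in ≈ 10.8 + j7.13 Ω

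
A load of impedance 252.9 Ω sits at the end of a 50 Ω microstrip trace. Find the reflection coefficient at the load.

Γ = (Z_L − Z_0)/(Z_L + Z_0) = (252.9 − 50)/(252.9 + 50) = 202.9/302.9

Γ = 0.67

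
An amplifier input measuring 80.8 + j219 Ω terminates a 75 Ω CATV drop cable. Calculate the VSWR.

VSWR ≈ 9.82

Γ = (Z_L − Z_0)/(Z_L + Z_0) = (5.8 + j219)/(155.8 + j219)
|Γ| = 219/269 = 0.815
VSWR = (1 + |Γ|)/(1 − |Γ|) = 1.82/0.185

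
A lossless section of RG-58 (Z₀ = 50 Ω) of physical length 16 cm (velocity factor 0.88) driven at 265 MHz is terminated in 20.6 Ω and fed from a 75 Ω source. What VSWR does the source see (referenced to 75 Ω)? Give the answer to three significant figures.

λ = v/f = 0.88·c / 265 MHz = 0.996 m
βl = 2π·l/λ = 2π × 0.161 = 57.8°
tan(βl) = 1.59
Z_in = Z_0·(Z_L + jZ_0·tanβl)/(Z_0 + jZ_L·tanβl) = 50.8 + j46.2 Ω
Γ_s = (Z_in − Z_s)/(Z_in + Z_s) = (-24.2 + j46.2)/(126 + j46.2), |Γ_s| = 0.389
VSWR = (1 + |Γ_s|)/(1 − |Γ_s|)

VSWR ≈ 2.27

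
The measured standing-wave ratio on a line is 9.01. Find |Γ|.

|Γ| ≈ 0.8

|Γ| = (S − 1)/(S + 1) = (9.01 − 1)/(9.01 + 1) = 8.01/10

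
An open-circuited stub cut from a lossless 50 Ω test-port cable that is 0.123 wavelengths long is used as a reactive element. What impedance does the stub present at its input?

Z_in ≈ −j51.3 Ω

βl = 2π × 0.123 = 44.3°
tan(βl) = 0.975
For an open-circuited stub, Z_in = −jZ_0·cot(βl) = −jZ_0/tan(βl)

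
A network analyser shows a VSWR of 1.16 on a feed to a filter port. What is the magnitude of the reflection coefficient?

|Γ| ≈ 0.0741

|Γ| = (S − 1)/(S + 1) = (1.16 − 1)/(1.16 + 1) = 0.16/2.16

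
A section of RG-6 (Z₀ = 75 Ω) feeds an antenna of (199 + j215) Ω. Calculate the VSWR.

VSWR ≈ 5.96

Γ = (Z_L − Z_0)/(Z_L + Z_0) = (124 + j215)/(274 + j215)
|Γ| = 248/348 = 0.713
VSWR = (1 + |Γ|)/(1 − |Γ|) = 1.71/0.287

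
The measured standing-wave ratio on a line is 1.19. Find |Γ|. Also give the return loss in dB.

|Γ| ≈ 0.0868; return loss ≈ 21.2 dB

|Γ| = (S − 1)/(S + 1) = (1.19 − 1)/(1.19 + 1) = 0.19/2.19
RL = −20·log₁₀|Γ| = −20·log₁₀(0.0868)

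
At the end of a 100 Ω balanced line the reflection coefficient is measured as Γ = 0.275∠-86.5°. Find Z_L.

Z_L ≈ 88.7 − j52.7 Ω

Z_L = Z_0·(1 + Γ)/(1 − Γ) = 100·(1.02 − j0.274)/(0.983 + j0.274)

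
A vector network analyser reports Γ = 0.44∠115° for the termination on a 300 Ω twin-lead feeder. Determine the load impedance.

Z_L = Z_0·(1 + Γ)/(1 − Γ) = 300·(0.814 + j0.399)/(1.19 − j0.399)

Z_L ≈ 155 + j153 Ω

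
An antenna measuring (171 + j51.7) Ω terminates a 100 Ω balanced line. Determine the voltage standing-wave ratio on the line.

VSWR ≈ 1.93

Γ = (Z_L − Z_0)/(Z_L + Z_0) = (71 + j51.7)/(271 + j51.7)
|Γ| = 87.8/276 = 0.318
VSWR = (1 + |Γ|)/(1 − |Γ|) = 1.32/0.682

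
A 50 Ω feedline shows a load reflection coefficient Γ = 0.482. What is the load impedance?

Z_L = Z_0·(1 + Γ)/(1 − Γ) = 50·(1.48)/(0.518)

Z_L ≈ 143 Ω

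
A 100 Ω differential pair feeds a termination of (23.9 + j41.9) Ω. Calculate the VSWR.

Γ = (Z_L − Z_0)/(Z_L + Z_0) = (-76.1 + j41.9)/(123.9 + j41.9)
|Γ| = 86.9/131 = 0.664
VSWR = (1 + |Γ|)/(1 − |Γ|) = 1.66/0.336

VSWR ≈ 4.96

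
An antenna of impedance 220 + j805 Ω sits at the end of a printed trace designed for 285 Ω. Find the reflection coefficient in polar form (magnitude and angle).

Γ = (Z_L − Z_0)/(Z_L + Z_0) = (-65 + j805)/(505 + j805)
|Γ| = 808/950 = 0.85

Γ ≈ 0.85 ∠ 36.7°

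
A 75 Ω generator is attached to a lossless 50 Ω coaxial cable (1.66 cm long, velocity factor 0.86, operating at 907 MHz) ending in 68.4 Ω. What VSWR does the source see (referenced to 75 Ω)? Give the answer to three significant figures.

λ = v/f = 0.86·c / 907 MHz = 0.284 m
βl = 2π·l/λ = 2π × 0.0584 = 21°
tan(βl) = 0.384
Z_in = Z_0·(Z_L + jZ_0·tanβl)/(Z_0 + jZ_L·tanβl) = 61.5 − j13.1 Ω
Γ_s = (Z_in − Z_s)/(Z_in + Z_s) = (-13.5 − j13.1)/(137 − j13.1), |Γ_s| = 0.137
VSWR = (1 + |Γ_s|)/(1 − |Γ_s|)

VSWR ≈ 1.32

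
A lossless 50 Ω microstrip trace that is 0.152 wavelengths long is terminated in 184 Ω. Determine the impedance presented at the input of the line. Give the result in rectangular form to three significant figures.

Z_in ≈ 19.7 − j31.6 Ω

βl = 2π × 0.152 = 54.7°
tan(βl) = tan(54.7°) = 1.41
Z_in = Z_0·(Z_L + jZ_0·tanβl)/(Z_0 + jZ_L·tanβl)
     = 50·(184 + j70.7)/(50 + j260)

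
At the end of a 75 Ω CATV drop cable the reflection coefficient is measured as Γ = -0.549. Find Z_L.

Z_L ≈ 21.8 Ω

Z_L = Z_0·(1 + Γ)/(1 − Γ) = 75·(0.451)/(1.55)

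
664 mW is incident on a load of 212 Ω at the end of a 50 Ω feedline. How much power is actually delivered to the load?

P_delivered ≈ 410 mW

Γ = (212 − 50)/(212 + 50) = 0.618
|Γ|² = 0.382
P_refl = |Γ|²·P_inc = 254 mW, P_del = (1 − |Γ|²)·P_inc = 410 mW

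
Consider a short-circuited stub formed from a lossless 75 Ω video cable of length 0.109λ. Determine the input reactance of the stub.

βl = 2π × 0.109 = 39.2°
tan(βl) = 0.817
For a short-circuited stub, Z_in = jZ_0·tan(βl)

X_in ≈ 61.3 Ω (inductive)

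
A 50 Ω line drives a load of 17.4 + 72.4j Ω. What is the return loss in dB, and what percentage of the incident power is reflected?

Γ = (-32.6 + j72.4)/(67.4 + j72.4), |Γ| = 0.803
RL = −20·log₁₀(0.803) = 1.91 dB
P_refl/P_inc = |Γ|² = 0.644

RL ≈ 1.91 dB; 64.4% of incident power reflected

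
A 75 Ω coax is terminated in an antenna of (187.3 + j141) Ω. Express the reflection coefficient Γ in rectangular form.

Γ = (Z_L − Z_0)/(Z_L + Z_0) = (112.3 + j141)/(262.3 + j141)

Γ ≈ 0.556 + j0.238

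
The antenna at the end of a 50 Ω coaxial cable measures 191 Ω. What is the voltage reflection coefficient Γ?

Γ = (Z_L − Z_0)/(Z_L + Z_0) = (191 − 50)/(191 + 50) = 141/241

Γ = 0.585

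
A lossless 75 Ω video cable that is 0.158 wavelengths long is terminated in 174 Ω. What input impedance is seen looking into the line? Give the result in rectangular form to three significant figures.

βl = 2π × 0.158 = 56.9°
tan(βl) = tan(56.9°) = 1.53
Z_in = Z_0·(Z_L + jZ_0·tanβl)/(Z_0 + jZ_L·tanβl)
     = 75·(174 + j115)/(75 + j267)

Z_in ≈ 42.7 − j36.9 Ω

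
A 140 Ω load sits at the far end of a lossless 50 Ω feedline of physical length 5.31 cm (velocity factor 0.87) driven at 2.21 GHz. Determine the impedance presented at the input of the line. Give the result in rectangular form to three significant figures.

Z_in ≈ 84.2 + j60.8 Ω

λ = v/f = 0.87·c / 2.21 GHz = 0.118 m
βl = 2π·l/λ = 2π × 0.45 = 162°
tan(βl) = tan(162°) = -0.328
Z_in = Z_0·(Z_L + jZ_0·tanβl)/(Z_0 + jZ_L·tanβl)
     = 50·(140 − j16.4)/(50 − j45.9)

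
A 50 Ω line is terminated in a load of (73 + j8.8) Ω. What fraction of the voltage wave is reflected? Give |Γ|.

|Γ| ≈ 0.2

Γ = (Z_L − Z_0)/(Z_L + Z_0) = (23 + j8.8)/(123 + j8.8)
|Γ| = 24.6/123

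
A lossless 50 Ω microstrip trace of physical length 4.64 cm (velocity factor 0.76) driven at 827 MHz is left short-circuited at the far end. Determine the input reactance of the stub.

X_in ≈ 88.7 Ω (inductive)

λ = v/f = 0.76·c / 827 MHz = 0.276 m
βl = 2π·l/λ = 2π × 0.168 = 60.6°
tan(βl) = 1.77
For a short-circuited stub, Z_in = jZ_0·tan(βl)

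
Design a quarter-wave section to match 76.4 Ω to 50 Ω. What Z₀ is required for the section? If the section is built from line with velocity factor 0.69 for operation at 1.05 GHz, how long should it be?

Z_qwt ≈ 61.8 Ω; length ≈ 4.93 cm

Z_qwt = √(Z_0·R_L) = √(50 × 76.4) = √3820
λ = 0.69·c/f = 0.197 m, so l = λ/4 = 0.0493 m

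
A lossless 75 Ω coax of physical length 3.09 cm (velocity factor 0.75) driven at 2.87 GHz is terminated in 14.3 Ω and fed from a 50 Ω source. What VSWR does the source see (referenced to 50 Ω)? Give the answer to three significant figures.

VSWR ≈ 5.19

λ = v/f = 0.75·c / 2.87 GHz = 0.0784 m
βl = 2π·l/λ = 2π × 0.394 = 142°
tan(βl) = -0.784
Z_in = Z_0·(Z_L + jZ_0·tanβl)/(Z_0 + jZ_L·tanβl) = 22.6 − j55.4 Ω
Γ_s = (Z_in − Z_s)/(Z_in + Z_s) = (-27.4 − j55.4)/(72.6 − j55.4), |Γ_s| = 0.677
VSWR = (1 + |Γ_s|)/(1 − |Γ_s|)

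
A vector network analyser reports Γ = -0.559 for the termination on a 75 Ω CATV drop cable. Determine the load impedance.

Z_L = Z_0·(1 + Γ)/(1 − Γ) = 75·(0.441)/(1.56)

Z_L ≈ 21.2 Ω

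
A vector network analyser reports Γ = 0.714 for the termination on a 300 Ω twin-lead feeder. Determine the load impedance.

Z_L ≈ 1800 Ω

Z_L = Z_0·(1 + Γ)/(1 − Γ) = 300·(1.71)/(0.286)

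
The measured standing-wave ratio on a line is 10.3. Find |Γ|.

|Γ| ≈ 0.823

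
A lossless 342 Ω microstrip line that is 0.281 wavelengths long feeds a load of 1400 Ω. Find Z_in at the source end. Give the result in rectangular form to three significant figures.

Z_in ≈ 86.6 + j63.3 Ω

βl = 2π × 0.281 = 101°
tan(βl) = tan(101°) = -5.07
Z_in = Z_0·(Z_L + jZ_0·tanβl)/(Z_0 + jZ_L·tanβl)
     = 342·(1400 − j1730)/(342 − j7100)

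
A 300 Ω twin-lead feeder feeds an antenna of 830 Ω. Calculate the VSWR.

For a purely resistive load, VSWR = R_L/Z_0 or Z_0/R_L (whichever > 1) = 830/300

VSWR ≈ 2.77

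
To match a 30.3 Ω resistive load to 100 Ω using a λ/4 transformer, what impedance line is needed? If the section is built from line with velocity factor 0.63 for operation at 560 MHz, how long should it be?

Z_qwt = √(Z_0·R_L) = √(100 × 30.3) = √3030
λ = 0.63·c/f = 0.338 m, so l = λ/4 = 0.0844 m

Z_qwt ≈ 55 Ω; length ≈ 8.44 cm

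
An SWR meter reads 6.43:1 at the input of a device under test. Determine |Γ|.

|Γ| ≈ 0.731

|Γ| = (S − 1)/(S + 1) = (6.43 − 1)/(6.43 + 1) = 5.43/7.43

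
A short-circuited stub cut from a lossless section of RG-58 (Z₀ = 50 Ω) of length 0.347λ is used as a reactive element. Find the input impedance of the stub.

Z_in ≈ −j71.6 Ω

βl = 2π × 0.347 = 125°
tan(βl) = -1.43
For a short-circuited stub, Z_in = jZ_0·tan(βl)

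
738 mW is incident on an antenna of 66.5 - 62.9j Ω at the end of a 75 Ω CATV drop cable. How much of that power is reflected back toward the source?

P_reflected ≈ 124 mW

|Γ| = |(-8.5 − j62.9)/(141.5 − j62.9)| = 0.41
|Γ|² = 0.168
P_refl = |Γ|²·P_inc = 124 mW, P_del = (1 − |Γ|²)·P_inc = 614 mW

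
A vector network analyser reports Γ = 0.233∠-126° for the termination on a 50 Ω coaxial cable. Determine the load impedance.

Z_L = Z_0·(1 + Γ)/(1 − Γ) = 50·(0.863 − j0.189)/(1.14 + j0.189)

Z_L ≈ 35.6 − j14.2 Ω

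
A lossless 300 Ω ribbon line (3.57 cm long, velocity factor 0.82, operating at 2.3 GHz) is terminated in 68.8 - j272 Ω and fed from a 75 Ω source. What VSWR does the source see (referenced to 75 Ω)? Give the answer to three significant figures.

λ = v/f = 0.82·c / 2.3 GHz = 0.107 m
βl = 2π·l/λ = 2π × 0.334 = 120°
tan(βl) = -1.72
Z_in = Z_0·(Z_L + jZ_0·tanβl)/(Z_0 + jZ_L·tanβl) = 580 + j998 Ω
Γ_s = (Z_in − Z_s)/(Z_in + Z_s) = (505 + j998)/(655 + j998), |Γ_s| = 0.937
VSWR = (1 + |Γ_s|)/(1 − |Γ_s|)

VSWR ≈ 30.7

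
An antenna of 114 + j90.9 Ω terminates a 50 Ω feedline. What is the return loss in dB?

Γ = (64 + j90.9)/(164 + j90.9), |Γ| = 0.593
RL = −20·log₁₀|Γ| = −20·log₁₀(0.593)

RL ≈ 4.54 dB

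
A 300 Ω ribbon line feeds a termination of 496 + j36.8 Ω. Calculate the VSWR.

VSWR ≈ 1.67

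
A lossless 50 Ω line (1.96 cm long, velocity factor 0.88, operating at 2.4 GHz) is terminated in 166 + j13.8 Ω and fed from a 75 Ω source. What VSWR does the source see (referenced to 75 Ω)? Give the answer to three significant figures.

λ = v/f = 0.88·c / 2.4 GHz = 0.11 m
βl = 2π·l/λ = 2π × 0.178 = 64.1°
tan(βl) = 2.06
Z_in = Z_0·(Z_L + jZ_0·tanβl)/(Z_0 + jZ_L·tanβl) = 18.5 − j23.1 Ω
Γ_s = (Z_in − Z_s)/(Z_in + Z_s) = (-56.5 − j23.1)/(93.5 − j23.1), |Γ_s| = 0.633
VSWR = (1 + |Γ_s|)/(1 − |Γ_s|)

VSWR ≈ 4.45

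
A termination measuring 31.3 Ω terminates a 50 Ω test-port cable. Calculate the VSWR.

VSWR ≈ 1.6

For a purely resistive load, VSWR = R_L/Z_0 or Z_0/R_L (whichever > 1) = 50/31.3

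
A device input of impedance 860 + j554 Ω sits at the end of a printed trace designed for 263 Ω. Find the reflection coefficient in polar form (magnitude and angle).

Γ = (Z_L − Z_0)/(Z_L + Z_0) = (597 + j554)/(1123 + j554)
|Γ| = 814/1250 = 0.65

Γ ≈ 0.65 ∠ 16.6°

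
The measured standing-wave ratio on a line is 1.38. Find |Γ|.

|Γ| ≈ 0.16

|Γ| = (S − 1)/(S + 1) = (1.38 − 1)/(1.38 + 1) = 0.38/2.38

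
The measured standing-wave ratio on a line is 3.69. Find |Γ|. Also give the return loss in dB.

|Γ| = (S − 1)/(S + 1) = (3.69 − 1)/(3.69 + 1) = 2.69/4.69
RL = −20·log₁₀|Γ| = −20·log₁₀(0.574)

|Γ| ≈ 0.574; return loss ≈ 4.83 dB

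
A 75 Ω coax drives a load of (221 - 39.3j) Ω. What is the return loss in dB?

RL ≈ 5.91 dB

Γ = (146 − j39.3)/(296 − j39.3), |Γ| = 0.506
RL = −20·log₁₀|Γ| = −20·log₁₀(0.506)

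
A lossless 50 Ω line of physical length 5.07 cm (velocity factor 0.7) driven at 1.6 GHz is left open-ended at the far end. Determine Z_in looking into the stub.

Z_in ≈ +j57.6 Ω

λ = v/f = 0.7·c / 1.6 GHz = 0.131 m
βl = 2π·l/λ = 2π × 0.386 = 139°
tan(βl) = -0.867
For an open-ended stub, Z_in = −jZ_0·cot(βl) = −jZ_0/tan(βl)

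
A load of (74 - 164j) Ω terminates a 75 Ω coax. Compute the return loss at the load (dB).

RL ≈ 2.61 dB

Γ = (-1 − j164)/(149 − j164), |Γ| = 0.74
RL = −20·log₁₀|Γ| = −20·log₁₀(0.74)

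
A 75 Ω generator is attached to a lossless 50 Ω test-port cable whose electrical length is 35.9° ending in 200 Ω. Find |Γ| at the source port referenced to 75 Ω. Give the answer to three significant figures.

|Γ| ≈ 0.588

tan(βl) = 0.724
Z_in = Z_0·(Z_L + jZ_0·tanβl)/(Z_0 + jZ_L·tanβl) = 32.5 − j57.9 Ω
Γ_s = (Z_in − Z_s)/(Z_in + Z_s) = (-42.5 − j57.9)/(107 − j57.9), |Γ_s| = 0.588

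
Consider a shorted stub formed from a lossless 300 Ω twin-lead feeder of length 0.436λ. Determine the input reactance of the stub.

X_in ≈ -128 Ω (capacitive)

βl = 2π × 0.436 = 157°
tan(βl) = -0.425
For a shorted stub, Z_in = jZ_0·tan(βl)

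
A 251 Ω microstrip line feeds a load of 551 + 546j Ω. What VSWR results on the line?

VSWR ≈ 4.59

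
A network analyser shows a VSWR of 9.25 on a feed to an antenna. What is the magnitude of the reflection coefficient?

|Γ| = (S − 1)/(S + 1) = (9.25 − 1)/(9.25 + 1) = 8.25/10.2

|Γ| ≈ 0.805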